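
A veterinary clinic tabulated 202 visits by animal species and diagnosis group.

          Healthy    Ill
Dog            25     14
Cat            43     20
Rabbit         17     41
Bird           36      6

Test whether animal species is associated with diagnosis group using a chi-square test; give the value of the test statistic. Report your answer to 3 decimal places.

Row totals: 39, 63, 58, 42. Column totals: 121, 81. Grand total N = 202.
Expected counts (row total × column total / N):
  Dog, Healthy: 39×121/202 = 23.3614
  Dog, Ill: 39×81/202 = 15.6386
  Cat, Healthy: 63×121/202 = 37.7376
  Cat, Ill: 63×81/202 = 25.2624
  Rabbit, Healthy: 58×121/202 = 34.7426
  Rabbit, Ill: 58×81/202 = 23.2574
  Bird, Healthy: 42×121/202 = 25.1584
  Bird, Ill: 42×81/202 = 16.8416
Contributions (O − E)²/E:
  (25 − 23.3614)²/23.3614 = 0.1149
  (14 − 15.6386)²/15.6386 = 0.1717
  (43 − 37.7376)²/37.7376 = 0.7338
  (20 − 25.2624)²/25.2624 = 1.0962
  (17 − 34.7426)²/34.7426 = 9.0609
  (41 − 23.2574)²/23.2574 = 13.5355
  (36 − 25.1584)²/25.1584 = 4.6720
  (6 − 16.8416)²/16.8416 = 6.9792
χ² = 0.1149 + 0.1717 + 0.7338 + 1.0962 + 9.0609 + 13.5355 + 4.6720 + 6.9792 = 36.364

36.364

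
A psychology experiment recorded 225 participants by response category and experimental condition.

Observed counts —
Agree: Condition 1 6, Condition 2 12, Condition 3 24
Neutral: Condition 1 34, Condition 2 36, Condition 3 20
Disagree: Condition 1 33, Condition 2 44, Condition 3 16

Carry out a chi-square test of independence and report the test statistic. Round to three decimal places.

Row totals: 42, 90, 93. Column totals: 73, 92, 60. Grand total N = 225.
Expected counts (row total × column total / N):
  Agree, Condition 1: 42×73/225 = 13.6267
  Agree, Condition 2: 42×92/225 = 17.1733
  Agree, Condition 3: 42×60/225 = 11.2000
  Neutral, Condition 1: 90×73/225 = 29.2000
  Neutral, Condition 2: 90×92/225 = 36.8000
  Neutral, Condition 3: 90×60/225 = 24.0000
  Disagree, Condition 1: 93×73/225 = 30.1733
  Disagree, Condition 2: 93×92/225 = 38.0267
  Disagree, Condition 3: 93×60/225 = 24.8000
Contributions (O − E)²/E:
  (6 − 13.6267)²/13.6267 = 4.2686
  (12 − 17.1733)²/17.1733 = 1.5584
  (24 − 11.2000)²/11.2000 = 14.6286
  (34 − 29.2000)²/29.2000 = 0.7890
  (36 − 36.8000)²/36.8000 = 0.0174
  (20 − 24.0000)²/24.0000 = 0.6667
  (33 − 30.1733)²/30.1733 = 0.2648
  (44 − 38.0267)²/38.0267 = 0.9383
  (16 − 24.8000)²/24.8000 = 3.1226
χ² = 4.2686 + 1.5584 + 14.6286 + 0.7890 + 0.0174 + 0.6667 + 0.2648 + 0.9383 + 3.1226 = 26.254

26.254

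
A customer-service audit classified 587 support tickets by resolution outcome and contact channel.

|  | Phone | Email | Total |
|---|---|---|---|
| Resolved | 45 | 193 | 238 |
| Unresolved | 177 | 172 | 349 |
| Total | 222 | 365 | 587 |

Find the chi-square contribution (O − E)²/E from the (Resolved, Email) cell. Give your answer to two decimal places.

13.69

Row total (Resolved) = 238; column total (Email) = 365; N = 587.
Expected count E = 238 × 365 / 587 = 147.990.
Contribution = (O − E)²/E = (193 − 147.990)² / 147.990 = 13.69.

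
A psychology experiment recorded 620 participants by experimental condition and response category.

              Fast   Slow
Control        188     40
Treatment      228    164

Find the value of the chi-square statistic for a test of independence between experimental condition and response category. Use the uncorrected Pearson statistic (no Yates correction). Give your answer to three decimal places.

Row totals: 228, 392. Column totals: 416, 204. Grand total N = 620.
Expected counts (row total × column total / N):
  Control, Fast: 228×416/620 = 152.9806
  Control, Slow: 228×204/620 = 75.0194
  Treatment, Fast: 392×416/620 = 263.0194
  Treatment, Slow: 392×204/620 = 128.9806
Contributions (O − E)²/E:
  (188 − 152.9806)²/152.9806 = 8.0164
  (40 − 75.0194)²/75.0194 = 16.3472
  (228 − 263.0194)²/263.0194 = 4.6626
  (164 − 128.9806)²/128.9806 = 9.5081
χ² = 8.0164 + 16.3472 + 4.6626 + 9.5081 = 38.534

38.534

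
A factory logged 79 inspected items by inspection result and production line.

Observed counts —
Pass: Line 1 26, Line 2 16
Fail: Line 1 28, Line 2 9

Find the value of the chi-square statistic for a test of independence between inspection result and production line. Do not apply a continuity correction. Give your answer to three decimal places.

Row totals: 42, 37. Column totals: 54, 25. Grand total N = 79.
Expected counts (row total × column total / N):
  Pass, Line 1: 42×54/79 = 28.7089
  Pass, Line 2: 42×25/79 = 13.2911
  Fail, Line 1: 37×54/79 = 25.2911
  Fail, Line 2: 37×25/79 = 11.7089
Contributions (O − E)²/E:
  (26 − 28.7089)²/28.7089 = 0.2556
  (16 − 13.2911)²/13.2911 = 0.5521
  (28 − 25.2911)²/25.2911 = 0.2901
  (9 − 11.7089)²/11.7089 = 0.6267
χ² = 0.2556 + 0.5521 + 0.2901 + 0.6267 = 1.725

1.725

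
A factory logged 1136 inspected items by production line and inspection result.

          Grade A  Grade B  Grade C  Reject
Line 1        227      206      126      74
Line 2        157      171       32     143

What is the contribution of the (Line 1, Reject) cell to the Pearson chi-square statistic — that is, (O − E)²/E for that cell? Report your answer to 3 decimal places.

Row total (Line 1) = 633; column total (Reject) = 217; N = 1136.
Expected count E = 633 × 217 / 1136 = 120.91637.
Contribution = (O − E)²/E = (74 − 120.91637)² / 120.91637 = 18.204.

18.204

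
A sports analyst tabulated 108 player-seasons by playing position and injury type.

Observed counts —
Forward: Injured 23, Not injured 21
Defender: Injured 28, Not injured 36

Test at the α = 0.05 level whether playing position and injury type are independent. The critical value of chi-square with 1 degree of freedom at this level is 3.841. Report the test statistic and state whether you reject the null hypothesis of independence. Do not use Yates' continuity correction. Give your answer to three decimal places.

0.760; fail to reject H₀

Row totals: 44, 64. Column totals: 51, 57. Grand total N = 108.
Expected counts (row total × column total / N):
  Forward, Injured: 44×51/108 = 20.7778
  Forward, Not injured: 44×57/108 = 23.2222
  Defender, Injured: 64×51/108 = 30.2222
  Defender, Not injured: 64×57/108 = 33.7778
Contributions (O − E)²/E:
  (23 − 20.7778)²/20.7778 = 0.2377
  (21 − 23.2222)²/23.2222 = 0.2126
  (28 − 30.2222)²/30.2222 = 0.1634
  (36 − 33.7778)²/33.7778 = 0.1462
χ² = 0.2377 + 0.2126 + 0.1634 + 0.1462 = 0.760
df = (2−1)(2−1) = 1. Since 0.760 < 3.841, fail to reject the null hypothesis of independence at α = 0.05.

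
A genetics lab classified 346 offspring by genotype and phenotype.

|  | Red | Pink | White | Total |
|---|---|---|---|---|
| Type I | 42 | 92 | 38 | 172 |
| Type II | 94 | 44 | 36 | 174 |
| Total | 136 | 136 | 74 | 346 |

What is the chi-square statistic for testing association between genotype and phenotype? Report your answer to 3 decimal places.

36.867

Grand total N = 346.
Expected counts (row total × column total / N):
  Type I, Red: 172×136/346 = 67.6069
  Type I, Pink: 172×136/346 = 67.6069
  Type I, White: 172×74/346 = 36.7861
  Type II, Red: 174×136/346 = 68.3931
  Type II, Pink: 174×136/346 = 68.3931
  Type II, White: 174×74/346 = 37.2139
Contributions (O − E)²/E:
  (42 − 67.6069)²/67.6069 = 9.6989
  (92 − 67.6069)²/67.6069 = 8.8012
  (38 − 36.7861)²/36.7861 = 0.0401
  (94 − 68.3931)²/68.3931 = 9.5874
  (44 − 68.3931)²/68.3931 = 8.7000
  (36 − 37.2139)²/37.2139 = 0.0396
χ² = 9.6989 + 8.8012 + 0.0401 + 9.5874 + 8.7000 + 0.0396 = 36.867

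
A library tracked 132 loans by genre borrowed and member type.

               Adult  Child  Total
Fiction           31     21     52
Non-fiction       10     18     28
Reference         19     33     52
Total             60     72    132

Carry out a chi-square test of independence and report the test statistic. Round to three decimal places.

Grand total N = 132.
Expected counts (row total × column total / N):
  Fiction, Adult: 52×60/132 = 23.6364
  Fiction, Child: 52×72/132 = 28.3636
  Non-fiction, Adult: 28×60/132 = 12.7273
  Non-fiction, Child: 28×72/132 = 15.2727
  Reference, Adult: 52×60/132 = 23.6364
  Reference, Child: 52×72/132 = 28.3636
Contributions (O − E)²/E:
  (31 − 23.6364)²/23.6364 = 2.2940
  (21 − 28.3636)²/28.3636 = 1.9117
  (10 − 12.7273)²/12.7273 = 0.5844
  (18 − 15.2727)²/15.2727 = 0.4870
  (19 − 23.6364)²/23.6364 = 0.9095
  (33 − 28.3636)²/28.3636 = 0.7579
χ² = 2.2940 + 1.9117 + 0.5844 + 0.4870 + 0.9095 + 0.7579 = 6.945

6.945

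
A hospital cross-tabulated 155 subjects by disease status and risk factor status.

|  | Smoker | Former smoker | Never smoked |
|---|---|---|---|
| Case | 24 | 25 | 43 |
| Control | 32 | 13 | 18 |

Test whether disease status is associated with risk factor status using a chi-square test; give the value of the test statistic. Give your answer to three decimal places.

Row totals: 92, 63. Column totals: 56, 38, 61. Grand total N = 155.
Expected counts (row total × column total / N):
  Case, Smoker: 92×56/155 = 33.2387
  Case, Former smoker: 92×38/155 = 22.5548
  Case, Never smoked: 92×61/155 = 36.2065
  Control, Smoker: 63×56/155 = 22.7613
  Control, Former smoker: 63×38/155 = 15.4452
  Control, Never smoked: 63×61/155 = 24.7935
Contributions (O − E)²/E:
  (24 − 33.2387)²/33.2387 = 2.5679
  (25 − 22.5548)²/22.5548 = 0.2651
  (43 − 36.2065)²/36.2065 = 1.2747
  (32 − 22.7613)²/22.7613 = 3.7499
  (13 − 15.4452)²/15.4452 = 0.3871
  (18 − 24.7935)²/24.7935 = 1.8614
χ² = 2.5679 + 0.2651 + 1.2747 + 3.7499 + 0.3871 + 1.8614 = 10.106

10.106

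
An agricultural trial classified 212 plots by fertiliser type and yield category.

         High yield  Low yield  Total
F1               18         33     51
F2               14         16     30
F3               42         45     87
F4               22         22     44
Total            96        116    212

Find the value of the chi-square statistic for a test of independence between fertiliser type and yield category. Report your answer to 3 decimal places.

2.787

Grand total N = 212.
Expected counts (row total × column total / N):
  F1, High yield: 51×96/212 = 23.0943
  F1, Low yield: 51×116/212 = 27.9057
  F2, High yield: 30×96/212 = 13.5849
  F2, Low yield: 30×116/212 = 16.4151
  F3, High yield: 87×96/212 = 39.3962
  F3, Low yield: 87×116/212 = 47.6038
  F4, High yield: 44×96/212 = 19.9245
  F4, Low yield: 44×116/212 = 24.0755
Contributions (O − E)²/E:
  (18 − 23.0943)²/23.0943 = 1.1237
  (33 − 27.9057)²/27.9057 = 0.9300
  (14 − 13.5849)²/13.5849 = 0.0127
  (16 − 16.4151)²/16.4151 = 0.0105
  (42 − 39.3962)²/39.3962 = 0.1721
  (45 − 47.6038)²/47.6038 = 0.1424
  (22 − 19.9245)²/19.9245 = 0.2162
  (22 − 24.0755)²/24.0755 = 0.1789
χ² = 1.1237 + 0.9300 + 0.0127 + 0.0105 + 0.1721 + 0.1424 + 0.2162 + 0.1789 = 2.787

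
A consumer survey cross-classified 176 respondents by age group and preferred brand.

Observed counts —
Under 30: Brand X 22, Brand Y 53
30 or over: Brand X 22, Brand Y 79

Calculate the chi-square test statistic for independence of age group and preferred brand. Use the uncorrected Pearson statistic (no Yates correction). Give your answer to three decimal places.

Row totals: 75, 101. Column totals: 44, 132. Grand total N = 176.
Expected counts (row total × column total / N):
  Under 30, Brand X: 75×44/176 = 18.7500
  Under 30, Brand Y: 75×132/176 = 56.2500
  30 or over, Brand X: 101×44/176 = 25.2500
  30 or over, Brand Y: 101×132/176 = 75.7500
Contributions (O − E)²/E:
  (22 − 18.7500)²/18.7500 = 0.5633
  (53 − 56.2500)²/56.2500 = 0.1878
  (22 − 25.2500)²/25.2500 = 0.4183
  (79 − 75.7500)²/75.7500 = 0.1394
χ² = 0.5633 + 0.1878 + 0.4183 + 0.1394 = 1.309

1.309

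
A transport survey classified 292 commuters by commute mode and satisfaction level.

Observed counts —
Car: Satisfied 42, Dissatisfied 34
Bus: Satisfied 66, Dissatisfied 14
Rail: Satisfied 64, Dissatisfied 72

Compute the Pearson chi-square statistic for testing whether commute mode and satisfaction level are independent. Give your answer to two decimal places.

26.70

Row totals: 76, 80, 136. Column totals: 172, 120. Grand total N = 292.
Expected counts (row total × column total / N):
  Car, Satisfied: 76×172/292 = 44.767
  Car, Dissatisfied: 76×120/292 = 31.233
  Bus, Satisfied: 80×172/292 = 47.123
  Bus, Dissatisfied: 80×120/292 = 32.877
  Rail, Satisfied: 136×172/292 = 80.110
  Rail, Dissatisfied: 136×120/292 = 55.890
Contributions (O − E)²/E:
  (42 − 44.767)²/44.767 = 0.1710
  (34 − 31.233)²/31.233 = 0.2451
  (66 − 47.123)²/47.123 = 7.5619
  (14 − 32.877)²/32.877 = 10.8386
  (64 − 80.110)²/80.110 = 3.2397
  (72 − 55.890)²/55.890 = 4.6436
χ² = 0.1710 + 0.2451 + 7.5619 + 10.8386 + 3.2397 + 4.6436 = 26.70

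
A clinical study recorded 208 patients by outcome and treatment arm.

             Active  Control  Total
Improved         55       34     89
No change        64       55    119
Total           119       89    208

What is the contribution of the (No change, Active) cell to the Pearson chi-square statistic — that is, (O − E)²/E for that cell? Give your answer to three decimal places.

Row total (No change) = 119; column total (Active) = 119; N = 208.
Expected count E = 119 × 119 / 208 = 68.0817.
Contribution = (O − E)²/E = (64 − 68.0817)² / 68.0817 = 0.245.

0.245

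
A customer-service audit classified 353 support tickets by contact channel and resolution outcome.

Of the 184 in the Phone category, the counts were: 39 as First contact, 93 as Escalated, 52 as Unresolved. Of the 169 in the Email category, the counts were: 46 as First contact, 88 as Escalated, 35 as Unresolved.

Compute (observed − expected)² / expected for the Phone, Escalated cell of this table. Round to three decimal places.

0.019

Row total (Phone) = 184; column total (Escalated) = 181; N = 353.
Expected count E = 184 × 181 / 353 = 94.3456.
Contribution = (O − E)²/E = (93 − 94.3456)² / 94.3456 = 0.019.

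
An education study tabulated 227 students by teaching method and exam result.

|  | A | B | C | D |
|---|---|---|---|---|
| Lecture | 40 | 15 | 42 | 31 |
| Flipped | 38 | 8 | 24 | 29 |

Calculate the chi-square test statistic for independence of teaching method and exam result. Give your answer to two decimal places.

Row totals: 128, 99. Column totals: 78, 23, 66, 60. Grand total N = 227.
Expected counts (row total × column total / N):
  Lecture, A: 128×78/227 = 43.98238
  Lecture, B: 128×23/227 = 12.96916
  Lecture, C: 128×66/227 = 37.21586
  Lecture, D: 128×60/227 = 33.83260
  Flipped, A: 99×78/227 = 34.01762
  Flipped, B: 99×23/227 = 10.03084
  Flipped, C: 99×66/227 = 28.78414
  Flipped, D: 99×60/227 = 26.16740
Contributions (O − E)²/E:
  (40 − 43.98238)²/43.98238 = 0.3606
  (15 − 12.96916)²/12.96916 = 0.3180
  (42 − 37.21586)²/37.21586 = 0.6150
  (31 − 33.83260)²/33.83260 = 0.2372
  (38 − 34.01762)²/34.01762 = 0.4662
  (8 − 10.03084)²/10.03084 = 0.4112
  (24 − 28.78414)²/28.78414 = 0.7952
  (29 − 26.16740)²/26.16740 = 0.3066
χ² = 0.3606 + 0.3180 + 0.6150 + 0.2372 + 0.4662 + 0.4112 + 0.7952 + 0.3066 = 3.51

3.51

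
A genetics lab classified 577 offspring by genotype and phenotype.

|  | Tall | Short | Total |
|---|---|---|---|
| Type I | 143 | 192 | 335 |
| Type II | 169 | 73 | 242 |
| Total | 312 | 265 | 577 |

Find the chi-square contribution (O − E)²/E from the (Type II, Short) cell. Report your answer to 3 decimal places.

Row total (Type II) = 242; column total (Short) = 265; N = 577.
Expected count E = 242 × 265 / 577 = 111.1438.
Contribution = (O − E)²/E = (73 − 111.1438)² / 111.1438 = 13.091.

13.091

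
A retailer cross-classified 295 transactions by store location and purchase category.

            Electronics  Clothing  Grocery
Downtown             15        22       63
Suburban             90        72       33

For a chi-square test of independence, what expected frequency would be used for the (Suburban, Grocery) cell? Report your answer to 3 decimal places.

63.458

Row total (Suburban) = 195; column total (Grocery) = 96; grand total N = 295.
Expected count = (row total × column total) / N = 195 × 96 / 295 = 63.458.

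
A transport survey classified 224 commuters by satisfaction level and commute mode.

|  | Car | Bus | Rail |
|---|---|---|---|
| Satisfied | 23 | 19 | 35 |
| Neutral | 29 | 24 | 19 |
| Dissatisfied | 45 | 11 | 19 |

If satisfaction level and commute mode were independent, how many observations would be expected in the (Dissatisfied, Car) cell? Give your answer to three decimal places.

Row total (Dissatisfied) = 75; column total (Car) = 97; grand total N = 224.
Expected count = (row total × column total) / N = 75 × 97 / 224 = 32.478.

32.478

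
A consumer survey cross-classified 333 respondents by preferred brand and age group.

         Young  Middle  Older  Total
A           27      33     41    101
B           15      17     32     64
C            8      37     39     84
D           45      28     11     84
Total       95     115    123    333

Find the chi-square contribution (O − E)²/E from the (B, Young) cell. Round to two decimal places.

0.58

Row total (B) = 64; column total (Young) = 95; N = 333.
Expected count E = 64 × 95 / 333 = 18.258.
Contribution = (O − E)²/E = (15 − 18.258)² / 18.258 = 0.58.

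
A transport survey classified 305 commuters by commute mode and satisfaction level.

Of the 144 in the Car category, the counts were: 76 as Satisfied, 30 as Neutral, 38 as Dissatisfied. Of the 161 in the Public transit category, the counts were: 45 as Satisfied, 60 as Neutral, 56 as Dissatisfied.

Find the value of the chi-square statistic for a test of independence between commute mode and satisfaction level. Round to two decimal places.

20.51

Row totals: 144, 161. Column totals: 121, 90, 94. Grand total N = 305.
Expected counts (row total × column total / N):
  Car, Satisfied: 144×121/305 = 57.128
  Car, Neutral: 144×90/305 = 42.492
  Car, Dissatisfied: 144×94/305 = 44.380
  Public transit, Satisfied: 161×121/305 = 63.872
  Public transit, Neutral: 161×90/305 = 47.508
  Public transit, Dissatisfied: 161×94/305 = 49.620
Contributions (O − E)²/E:
  (76 − 57.128)²/57.128 = 6.2343
  (30 − 42.492)²/42.492 = 3.6725
  (38 − 44.380)²/44.380 = 0.9172
  (45 − 63.872)²/63.872 = 5.5760
  (60 − 47.508)²/47.508 = 3.2847
  (56 − 49.620)²/49.620 = 0.8203
χ² = 6.2343 + 3.6725 + 0.9172 + 5.5760 + 3.2847 + 0.8203 = 20.51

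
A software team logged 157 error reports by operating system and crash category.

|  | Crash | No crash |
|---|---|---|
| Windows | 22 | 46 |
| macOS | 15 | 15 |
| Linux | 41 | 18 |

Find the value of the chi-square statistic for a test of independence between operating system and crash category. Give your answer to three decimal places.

17.431

Row totals: 68, 30, 59. Column totals: 78, 79. Grand total N = 157.
Expected counts (row total × column total / N):
  Windows, Crash: 68×78/157 = 33.7834
  Windows, No crash: 68×79/157 = 34.2166
  macOS, Crash: 30×78/157 = 14.9045
  macOS, No crash: 30×79/157 = 15.0955
  Linux, Crash: 59×78/157 = 29.3121
  Linux, No crash: 59×79/157 = 29.6879
Contributions (O − E)²/E:
  (22 − 33.7834)²/33.7834 = 4.1100
  (46 − 34.2166)²/34.2166 = 4.0579
  (15 − 14.9045)²/14.9045 = 0.0006
  (15 − 15.0955)²/15.0955 = 0.0006
  (41 − 29.3121)²/29.3121 = 4.6604
  (18 − 29.6879)²/29.6879 = 4.6014
χ² = 4.1100 + 4.0579 + 0.0006 + 0.0006 + 4.6604 + 4.6014 = 17.431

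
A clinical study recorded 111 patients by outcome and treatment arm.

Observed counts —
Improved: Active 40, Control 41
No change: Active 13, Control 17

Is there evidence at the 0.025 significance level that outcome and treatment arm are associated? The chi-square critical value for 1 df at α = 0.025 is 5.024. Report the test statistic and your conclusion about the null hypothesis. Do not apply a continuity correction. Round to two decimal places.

0.32; fail to reject H₀

Row totals: 81, 30. Column totals: 53, 58. Grand total N = 111.
Expected counts (row total × column total / N):
  Improved, Active: 81×53/111 = 38.676
  Improved, Control: 81×58/111 = 42.324
  No change, Active: 30×53/111 = 14.324
  No change, Control: 30×58/111 = 15.676
Contributions (O − E)²/E:
  (40 − 38.676)²/38.676 = 0.0453
  (41 − 42.324)²/42.324 = 0.0414
  (13 − 14.324)²/14.324 = 0.1224
  (17 − 15.676)²/15.676 = 0.1118
χ² = 0.0453 + 0.0414 + 0.1224 + 0.1118 = 0.32
df = (2−1)(2−1) = 1. Since 0.32 < 5.024, fail to reject the null hypothesis of independence at α = 0.025.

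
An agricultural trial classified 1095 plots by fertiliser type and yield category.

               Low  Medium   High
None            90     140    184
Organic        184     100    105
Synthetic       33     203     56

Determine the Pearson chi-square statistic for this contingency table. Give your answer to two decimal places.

211.51

Row totals: 414, 389, 292. Column totals: 307, 443, 345. Grand total N = 1095.
Expected counts (row total × column total / N):
  None, Low: 414×307/1095 = 116.071
  None, Medium: 414×443/1095 = 167.490
  None, High: 414×345/1095 = 130.438
  Organic, Low: 389×307/1095 = 109.062
  Organic, Medium: 389×443/1095 = 157.376
  Organic, High: 389×345/1095 = 122.562
  Synthetic, Low: 292×307/1095 = 81.867
  Synthetic, Medium: 292×443/1095 = 118.133
  Synthetic, High: 292×345/1095 = 92.000
Contributions (O − E)²/E:
  (90 − 116.071)²/116.071 = 5.8559
  (140 − 167.490)²/167.490 = 4.5119
  (184 − 130.438)²/130.438 = 21.9943
  (184 − 109.062)²/109.062 = 51.4909
  (100 − 157.376)²/157.376 = 20.9181
  (105 − 122.562)²/122.562 = 2.5165
  (33 − 81.867)²/81.867 = 29.1691
  (203 − 118.133)²/118.133 = 60.9686
  (56 − 92.000)²/92.000 = 14.0870
χ² = 5.8559 + 4.5119 + 21.9943 + 51.4909 + 20.9181 + 2.5165 + 29.1691 + 60.9686 + 14.0870 = 211.51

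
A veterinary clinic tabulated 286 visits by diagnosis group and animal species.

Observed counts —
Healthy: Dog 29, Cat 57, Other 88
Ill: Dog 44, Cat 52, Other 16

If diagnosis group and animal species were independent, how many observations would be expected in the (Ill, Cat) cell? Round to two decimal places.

42.69

Row total (Ill) = 112; column total (Cat) = 109; grand total N = 286.
Expected count = (row total × column total) / N = 112 × 109 / 286 = 42.69.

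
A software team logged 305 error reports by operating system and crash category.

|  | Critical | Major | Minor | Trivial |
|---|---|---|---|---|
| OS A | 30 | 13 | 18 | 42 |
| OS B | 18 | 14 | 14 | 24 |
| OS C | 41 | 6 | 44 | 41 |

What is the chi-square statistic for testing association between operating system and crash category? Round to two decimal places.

Row totals: 103, 70, 132. Column totals: 89, 33, 76, 107. Grand total N = 305.
Expected counts (row total × column total / N):
  OS A, Critical: 103×89/305 = 30.056
  OS A, Major: 103×33/305 = 11.144
  OS A, Minor: 103×76/305 = 25.666
  OS A, Trivial: 103×107/305 = 36.134
  OS B, Critical: 70×89/305 = 20.426
  OS B, Major: 70×33/305 = 7.574
  OS B, Minor: 70×76/305 = 17.443
  OS B, Trivial: 70×107/305 = 24.557
  OS C, Critical: 132×89/305 = 38.518
  OS C, Major: 132×33/305 = 14.282
  OS C, Minor: 132×76/305 = 32.892
  OS C, Trivial: 132×107/305 = 46.308
Contributions (O − E)²/E:
  (30 − 30.056)²/30.056 = 0.0001
  (13 − 11.144)²/11.144 = 0.3091
  (18 − 25.666)²/25.666 = 2.2897
  (42 − 36.134)²/36.134 = 0.9523
  (18 − 20.426)²/20.426 = 0.2881
  (14 − 7.574)²/7.574 = 5.4520
  (14 − 17.443)²/17.443 = 0.6796
  (24 − 24.557)²/24.557 = 0.0126
  (41 − 38.518)²/38.518 = 0.1599
  (6 − 14.282)²/14.282 = 4.8027
  (44 − 32.892)²/32.892 = 3.7513
  (41 − 46.308)²/46.308 = 0.6084
χ² = 0.0001 + 0.3091 + 2.2897 + 0.9523 + 0.2881 + 5.4520 + 0.6796 + 0.0126 + 0.1599 + 4.8027 + 3.7513 + 0.6084 = 19.31

19.31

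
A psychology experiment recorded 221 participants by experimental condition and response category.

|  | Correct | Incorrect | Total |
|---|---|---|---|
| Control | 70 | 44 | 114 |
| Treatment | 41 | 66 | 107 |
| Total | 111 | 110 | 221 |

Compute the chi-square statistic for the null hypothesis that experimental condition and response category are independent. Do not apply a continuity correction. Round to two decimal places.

11.77

Grand total N = 221.
Expected counts (row total × column total / N):
  Control, Correct: 114×111/221 = 57.258
  Control, Incorrect: 114×110/221 = 56.742
  Treatment, Correct: 107×111/221 = 53.742
  Treatment, Incorrect: 107×110/221 = 53.258
Contributions (O − E)²/E:
  (70 − 57.258)²/57.258 = 2.8356
  (44 − 56.742)²/56.742 = 2.8613
  (41 − 53.742)²/53.742 = 3.0211
  (66 − 53.258)²/53.258 = 3.0485
χ² = 2.8356 + 2.8613 + 3.0211 + 3.0485 = 11.77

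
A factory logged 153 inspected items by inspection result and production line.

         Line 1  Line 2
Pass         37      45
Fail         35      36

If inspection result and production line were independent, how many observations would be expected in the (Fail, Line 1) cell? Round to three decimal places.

Row total (Fail) = 71; column total (Line 1) = 72; grand total N = 153.
Expected count = (row total × column total) / N = 71 × 72 / 153 = 33.412.

33.412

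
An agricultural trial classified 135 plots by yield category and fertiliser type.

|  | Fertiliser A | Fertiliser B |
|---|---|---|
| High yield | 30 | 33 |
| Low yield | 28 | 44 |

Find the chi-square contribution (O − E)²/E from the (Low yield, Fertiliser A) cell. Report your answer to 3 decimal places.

0.278

Row total (Low yield) = 72; column total (Fertiliser A) = 58; N = 135.
Expected count E = 72 × 58 / 135 = 30.9333.
Contribution = (O − E)²/E = (28 − 30.9333)² / 30.9333 = 0.278.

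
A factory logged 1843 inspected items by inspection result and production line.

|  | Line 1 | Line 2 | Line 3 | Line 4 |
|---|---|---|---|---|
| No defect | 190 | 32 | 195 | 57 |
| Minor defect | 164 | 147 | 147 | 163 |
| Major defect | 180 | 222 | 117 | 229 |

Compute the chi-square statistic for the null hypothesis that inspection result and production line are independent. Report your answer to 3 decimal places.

218.338

Row totals: 474, 621, 748. Column totals: 534, 401, 459, 449. Grand total N = 1843.
Expected counts (row total × column total / N):
  No defect, Line 1: 474×534/1843 = 137.3391
  No defect, Line 2: 474×401/1843 = 103.1329
  No defect, Line 3: 474×459/1843 = 118.0499
  No defect, Line 4: 474×449/1843 = 115.4780
  Minor defect, Line 1: 621×534/1843 = 179.9316
  Minor defect, Line 2: 621×401/1843 = 135.1172
  Minor defect, Line 3: 621×459/1843 = 154.6603
  Minor defect, Line 4: 621×449/1843 = 151.2908
  Major defect, Line 1: 748×534/1843 = 216.7292
  Major defect, Line 2: 748×401/1843 = 162.7499
  Major defect, Line 3: 748×459/1843 = 186.2897
  Major defect, Line 4: 748×449/1843 = 182.2311
Contributions (O − E)²/E:
  (190 − 137.3391)²/137.3391 = 20.1921
  (32 − 103.1329)²/103.1329 = 49.0618
  (195 − 118.0499)²/118.0499 = 50.1594
  (57 − 115.4780)²/115.4780 = 29.6132
  (164 − 179.9316)²/179.9316 = 1.4106
  (147 − 135.1172)²/135.1172 = 1.0450
  (147 − 154.6603)²/154.6603 = 0.3794
  (163 − 151.2908)²/151.2908 = 0.9062
  (180 − 216.7292)²/216.7292 = 6.2245
  (222 − 162.7499)²/162.7499 = 21.5704
  (117 − 186.2897)²/186.2897 = 25.7720
  (229 − 182.2311)²/182.2311 = 12.0031
χ² = 20.1921 + 49.0618 + 50.1594 + 29.6132 + 1.4106 + 1.0450 + 0.3794 + 0.9062 + 6.2245 + 21.5704 + 25.7720 + 12.0031 = 218.338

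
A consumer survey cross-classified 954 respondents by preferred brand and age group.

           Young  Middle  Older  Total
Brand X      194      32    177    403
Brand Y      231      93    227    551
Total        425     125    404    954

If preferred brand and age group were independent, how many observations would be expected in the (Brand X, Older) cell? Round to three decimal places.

170.662

Row total (Brand X) = 403; column total (Older) = 404; grand total N = 954.
Expected count = (row total × column total) / N = 403 × 404 / 954 = 170.662.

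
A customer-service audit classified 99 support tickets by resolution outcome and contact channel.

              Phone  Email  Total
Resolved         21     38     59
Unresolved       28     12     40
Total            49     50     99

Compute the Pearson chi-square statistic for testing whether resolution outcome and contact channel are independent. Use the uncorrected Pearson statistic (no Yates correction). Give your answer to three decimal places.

Grand total N = 99.
Expected counts (row total × column total / N):
  Resolved, Phone: 59×49/99 = 29.2020
  Resolved, Email: 59×50/99 = 29.7980
  Unresolved, Phone: 40×49/99 = 19.7980
  Unresolved, Email: 40×50/99 = 20.2020
Contributions (O − E)²/E:
  (21 − 29.2020)²/29.2020 = 2.3037
  (38 − 29.7980)²/29.7980 = 2.2576
  (28 − 19.7980)²/19.7980 = 3.3980
  (12 − 20.2020)²/20.2020 = 3.3300
χ² = 2.3037 + 2.2576 + 3.3980 + 3.3300 = 11.289

11.289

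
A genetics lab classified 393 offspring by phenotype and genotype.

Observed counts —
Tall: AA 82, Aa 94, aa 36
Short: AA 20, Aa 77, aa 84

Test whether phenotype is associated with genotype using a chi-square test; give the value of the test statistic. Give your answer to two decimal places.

Row totals: 212, 181. Column totals: 102, 171, 120. Grand total N = 393.
Expected counts (row total × column total / N):
  Tall, AA: 212×102/393 = 55.023
  Tall, Aa: 212×171/393 = 92.244
  Tall, aa: 212×120/393 = 64.733
  Short, AA: 181×102/393 = 46.977
  Short, Aa: 181×171/393 = 78.756
  Short, aa: 181×120/393 = 55.267
Contributions (O − E)²/E:
  (82 − 55.023)²/55.023 = 13.2264
  (94 − 92.244)²/92.244 = 0.0334
  (36 − 64.733)²/64.733 = 12.7537
  (20 − 46.977)²/46.977 = 15.4918
  (77 − 78.756)²/78.756 = 0.0392
  (84 − 55.267)²/55.267 = 14.9381
χ² = 13.2264 + 0.0334 + 12.7537 + 15.4918 + 0.0392 + 14.9381 = 56.48

56.48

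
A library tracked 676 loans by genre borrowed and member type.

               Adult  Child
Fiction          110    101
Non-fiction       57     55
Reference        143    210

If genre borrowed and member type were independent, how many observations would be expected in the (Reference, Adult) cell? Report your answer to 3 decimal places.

161.879

Row total (Reference) = 353; column total (Adult) = 310; grand total N = 676.
Expected count = (row total × column total) / N = 353 × 310 / 676 = 161.879.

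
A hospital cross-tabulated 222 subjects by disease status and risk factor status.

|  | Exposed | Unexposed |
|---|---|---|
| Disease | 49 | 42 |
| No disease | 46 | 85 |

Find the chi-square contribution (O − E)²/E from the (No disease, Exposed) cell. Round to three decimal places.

1.805

Row total (No disease) = 131; column total (Exposed) = 95; N = 222.
Expected count E = 131 × 95 / 222 = 56.05856.
Contribution = (O − E)²/E = (46 − 56.05856)² / 56.05856 = 1.805.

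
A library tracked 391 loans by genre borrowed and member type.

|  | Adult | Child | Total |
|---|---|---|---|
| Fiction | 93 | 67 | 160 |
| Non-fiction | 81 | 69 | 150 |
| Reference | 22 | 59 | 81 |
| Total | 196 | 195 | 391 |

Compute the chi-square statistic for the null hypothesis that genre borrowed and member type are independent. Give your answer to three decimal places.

22.084

Grand total N = 391.
Expected counts (row total × column total / N):
  Fiction, Adult: 160×196/391 = 80.2046
  Fiction, Child: 160×195/391 = 79.7954
  Non-fiction, Adult: 150×196/391 = 75.1918
  Non-fiction, Child: 150×195/391 = 74.8082
  Reference, Adult: 81×196/391 = 40.6036
  Reference, Child: 81×195/391 = 40.3964
Contributions (O − E)²/E:
  (93 − 80.2046)²/80.2046 = 2.0413
  (67 − 79.7954)²/79.7954 = 2.0518
  (81 − 75.1918)²/75.1918 = 0.4487
  (69 − 74.8082)²/74.8082 = 0.4510
  (22 − 40.6036)²/40.6036 = 8.5237
  (59 − 40.3964)²/40.3964 = 8.5674
χ² = 2.0413 + 2.0518 + 0.4487 + 0.4510 + 8.5237 + 8.5674 = 22.084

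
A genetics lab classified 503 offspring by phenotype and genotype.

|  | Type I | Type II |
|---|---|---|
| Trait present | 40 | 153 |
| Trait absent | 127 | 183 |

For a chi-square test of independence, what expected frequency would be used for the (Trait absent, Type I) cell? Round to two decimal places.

102.92

Row total (Trait absent) = 310; column total (Type I) = 167; grand total N = 503.
Expected count = (row total × column total) / N = 310 × 167 / 503 = 102.92.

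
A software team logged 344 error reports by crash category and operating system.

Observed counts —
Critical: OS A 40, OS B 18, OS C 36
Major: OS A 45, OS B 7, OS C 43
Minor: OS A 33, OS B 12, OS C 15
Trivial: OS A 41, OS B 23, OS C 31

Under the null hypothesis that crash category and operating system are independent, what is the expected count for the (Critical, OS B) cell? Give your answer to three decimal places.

16.395

Row total (Critical) = 94; column total (OS B) = 60; grand total N = 344.
Expected count = (row total × column total) / N = 94 × 60 / 344 = 16.395.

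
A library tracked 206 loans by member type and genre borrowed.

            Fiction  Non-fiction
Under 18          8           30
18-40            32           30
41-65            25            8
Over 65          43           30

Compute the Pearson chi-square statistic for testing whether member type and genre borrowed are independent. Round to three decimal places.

23.444

Row totals: 38, 62, 33, 73. Column totals: 108, 98. Grand total N = 206.
Expected counts (row total × column total / N):
  Under 18, Fiction: 38×108/206 = 19.9223
  Under 18, Non-fiction: 38×98/206 = 18.0777
  18-40, Fiction: 62×108/206 = 32.5049
  18-40, Non-fiction: 62×98/206 = 29.4951
  41-65, Fiction: 33×108/206 = 17.3010
  41-65, Non-fiction: 33×98/206 = 15.6990
  Over 65, Fiction: 73×108/206 = 38.2718
  Over 65, Non-fiction: 73×98/206 = 34.7282
Contributions (O − E)²/E:
  (8 − 19.9223)²/19.9223 = 7.1348
  (30 − 18.0777)²/18.0777 = 7.8628
  (32 − 32.5049)²/32.5049 = 0.0078
  (30 − 29.4951)²/29.4951 = 0.0086
  (25 − 17.3010)²/17.3010 = 3.4261
  (8 − 15.6990)²/15.6990 = 3.7757
  (43 − 38.2718)²/38.2718 = 0.5841
  (30 − 34.7282)²/34.7282 = 0.6437
χ² = 7.1348 + 7.8628 + 0.0078 + 0.0086 + 3.4261 + 3.7757 + 0.5841 + 0.6437 = 23.444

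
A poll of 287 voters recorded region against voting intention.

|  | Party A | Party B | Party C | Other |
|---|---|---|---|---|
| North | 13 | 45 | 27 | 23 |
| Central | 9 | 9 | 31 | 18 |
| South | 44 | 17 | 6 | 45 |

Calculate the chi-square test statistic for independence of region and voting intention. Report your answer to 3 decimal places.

80.192

Row totals: 108, 67, 112. Column totals: 66, 71, 64, 86. Grand total N = 287.
Expected counts (row total × column total / N):
  North, Party A: 108×66/287 = 24.8362
  North, Party B: 108×71/287 = 26.7178
  North, Party C: 108×64/287 = 24.0836
  North, Other: 108×86/287 = 32.3624
  Central, Party A: 67×66/287 = 15.4077
  Central, Party B: 67×71/287 = 16.5749
  Central, Party C: 67×64/287 = 14.9408
  Central, Other: 67×86/287 = 20.0767
  South, Party A: 112×66/287 = 25.7561
  South, Party B: 112×71/287 = 27.7073
  South, Party C: 112×64/287 = 24.9756
  South, Other: 112×86/287 = 33.5610
Contributions (O − E)²/E:
  (13 − 24.8362)²/24.8362 = 5.6408
  (45 − 26.7178)²/26.7178 = 12.5100
  (27 − 24.0836)²/24.0836 = 0.3532
  (23 − 32.3624)²/32.3624 = 2.7085
  (9 − 15.4077)²/15.4077 = 2.6648
  (9 − 16.5749)²/16.5749 = 3.4618
  (31 − 14.9408)²/14.9408 = 17.2613
  (18 − 20.0767)²/20.0767 = 0.2148
  (44 − 25.7561)²/25.7561 = 12.9228
  (17 − 27.7073)²/27.7073 = 4.1378
  (6 − 24.9756)²/24.9756 = 14.4170
  (45 − 33.5610)²/33.5610 = 3.8989
χ² = 5.6408 + 12.5100 + 0.3532 + 2.7085 + 2.6648 + 3.4618 + 17.2613 + 0.2148 + 12.9228 + 4.1378 + 14.4170 + 3.8989 = 80.192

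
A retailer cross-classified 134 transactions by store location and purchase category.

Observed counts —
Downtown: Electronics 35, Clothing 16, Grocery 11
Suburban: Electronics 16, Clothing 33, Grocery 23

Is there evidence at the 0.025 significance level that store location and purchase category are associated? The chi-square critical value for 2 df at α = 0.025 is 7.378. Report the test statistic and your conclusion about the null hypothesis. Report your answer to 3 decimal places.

Row totals: 62, 72. Column totals: 51, 49, 34. Grand total N = 134.
Expected counts (row total × column total / N):
  Downtown, Electronics: 62×51/134 = 23.5970
  Downtown, Clothing: 62×49/134 = 22.6716
  Downtown, Grocery: 62×34/134 = 15.7313
  Suburban, Electronics: 72×51/134 = 27.4030
  Suburban, Clothing: 72×49/134 = 26.3284
  Suburban, Grocery: 72×34/134 = 18.2687
Contributions (O − E)²/E:
  (35 − 23.5970)²/23.5970 = 5.5104
  (16 − 22.6716)²/22.6716 = 1.9633
  (11 − 15.7313)²/15.7313 = 1.4230
  (16 − 27.4030)²/27.4030 = 4.7450
  (33 − 26.3284)²/26.3284 = 1.6906
  (23 − 18.2687)²/18.2687 = 1.2253
χ² = 5.5104 + 1.9633 + 1.4230 + 4.7450 + 1.6906 + 1.2253 = 16.558
df = (2−1)(3−1) = 2. Since 16.558 > 7.378, reject the null hypothesis of independence at α = 0.025.

16.558; reject H₀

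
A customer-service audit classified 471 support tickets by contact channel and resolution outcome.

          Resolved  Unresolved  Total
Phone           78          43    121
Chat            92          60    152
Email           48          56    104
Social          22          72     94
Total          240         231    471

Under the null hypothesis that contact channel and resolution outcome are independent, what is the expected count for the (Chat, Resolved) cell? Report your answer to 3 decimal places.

Row total (Chat) = 152; column total (Resolved) = 240; grand total N = 471.
Expected count = (row total × column total) / N = 152 × 240 / 471 = 77.452.

77.452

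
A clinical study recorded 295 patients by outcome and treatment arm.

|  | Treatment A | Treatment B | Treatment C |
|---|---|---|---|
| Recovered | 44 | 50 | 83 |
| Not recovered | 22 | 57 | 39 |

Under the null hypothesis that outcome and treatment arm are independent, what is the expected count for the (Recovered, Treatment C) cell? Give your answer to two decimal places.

Row total (Recovered) = 177; column total (Treatment C) = 122; grand total N = 295.
Expected count = (row total × column total) / N = 177 × 122 / 295 = 73.20.

73.20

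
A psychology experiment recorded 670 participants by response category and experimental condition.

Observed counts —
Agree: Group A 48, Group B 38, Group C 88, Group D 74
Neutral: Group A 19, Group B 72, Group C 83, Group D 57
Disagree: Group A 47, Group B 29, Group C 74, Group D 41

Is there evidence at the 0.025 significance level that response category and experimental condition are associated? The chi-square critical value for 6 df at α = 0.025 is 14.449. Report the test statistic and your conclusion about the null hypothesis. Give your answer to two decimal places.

39.65; reject H₀

Row totals: 248, 231, 191. Column totals: 114, 139, 245, 172. Grand total N = 670.
Expected counts (row total × column total / N):
  Agree, Group A: 248×114/670 = 42.197
  Agree, Group B: 248×139/670 = 51.451
  Agree, Group C: 248×245/670 = 90.687
  Agree, Group D: 248×172/670 = 63.666
  Neutral, Group A: 231×114/670 = 39.304
  Neutral, Group B: 231×139/670 = 47.924
  Neutral, Group C: 231×245/670 = 84.470
  Neutral, Group D: 231×172/670 = 59.301
  Disagree, Group A: 191×114/670 = 32.499
  Disagree, Group B: 191×139/670 = 39.625
  Disagree, Group C: 191×245/670 = 69.843
  Disagree, Group D: 191×172/670 = 49.033
Contributions (O − E)²/E:
  (48 − 42.197)²/42.197 = 0.7980
  (38 − 51.451)²/51.451 = 3.5165
  (88 − 90.687)²/90.687 = 0.0796
  (74 − 63.666)²/63.666 = 1.6774
  (19 − 39.304)²/39.304 = 10.4888
  (72 − 47.924)²/47.924 = 12.0953
  (83 − 84.470)²/84.470 = 0.0256
  (57 − 59.301)²/59.301 = 0.0893
  (47 − 32.499)²/32.499 = 6.4703
  (29 − 39.625)²/39.625 = 2.8490
  (74 − 69.843)²/69.843 = 0.2474
  (41 − 49.033)²/49.033 = 1.3160
χ² = 0.7980 + 3.5165 + 0.0796 + 1.6774 + 10.4888 + 12.0953 + 0.0256 + 0.0893 + 6.4703 + 2.8490 + 0.2474 + 1.3160 = 39.65
df = (3−1)(4−1) = 6. Since 39.65 > 14.449, reject the null hypothesis of independence at α = 0.025.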